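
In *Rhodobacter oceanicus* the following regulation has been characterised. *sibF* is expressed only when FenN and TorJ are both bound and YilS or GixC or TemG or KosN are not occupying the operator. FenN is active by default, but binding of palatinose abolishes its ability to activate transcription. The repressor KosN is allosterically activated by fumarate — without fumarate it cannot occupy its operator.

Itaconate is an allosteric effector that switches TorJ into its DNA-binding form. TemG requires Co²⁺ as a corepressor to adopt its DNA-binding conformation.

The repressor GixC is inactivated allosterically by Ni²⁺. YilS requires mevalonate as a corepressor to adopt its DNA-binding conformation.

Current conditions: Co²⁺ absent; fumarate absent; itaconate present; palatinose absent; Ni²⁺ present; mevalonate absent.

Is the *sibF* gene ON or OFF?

Mevalonate is absent, so YilS is inactive.
Palatinose is absent, so FenN is active.
Ni²⁺ is present, so GixC is inactive.
Co²⁺ is absent, so TemG is inactive.
Fumarate is absent, so KosN is inactive.
Itaconate is present, so TorJ is active.
No repressor is bound and FenN and TorJ are active, so *sibF* is transcribed.

ON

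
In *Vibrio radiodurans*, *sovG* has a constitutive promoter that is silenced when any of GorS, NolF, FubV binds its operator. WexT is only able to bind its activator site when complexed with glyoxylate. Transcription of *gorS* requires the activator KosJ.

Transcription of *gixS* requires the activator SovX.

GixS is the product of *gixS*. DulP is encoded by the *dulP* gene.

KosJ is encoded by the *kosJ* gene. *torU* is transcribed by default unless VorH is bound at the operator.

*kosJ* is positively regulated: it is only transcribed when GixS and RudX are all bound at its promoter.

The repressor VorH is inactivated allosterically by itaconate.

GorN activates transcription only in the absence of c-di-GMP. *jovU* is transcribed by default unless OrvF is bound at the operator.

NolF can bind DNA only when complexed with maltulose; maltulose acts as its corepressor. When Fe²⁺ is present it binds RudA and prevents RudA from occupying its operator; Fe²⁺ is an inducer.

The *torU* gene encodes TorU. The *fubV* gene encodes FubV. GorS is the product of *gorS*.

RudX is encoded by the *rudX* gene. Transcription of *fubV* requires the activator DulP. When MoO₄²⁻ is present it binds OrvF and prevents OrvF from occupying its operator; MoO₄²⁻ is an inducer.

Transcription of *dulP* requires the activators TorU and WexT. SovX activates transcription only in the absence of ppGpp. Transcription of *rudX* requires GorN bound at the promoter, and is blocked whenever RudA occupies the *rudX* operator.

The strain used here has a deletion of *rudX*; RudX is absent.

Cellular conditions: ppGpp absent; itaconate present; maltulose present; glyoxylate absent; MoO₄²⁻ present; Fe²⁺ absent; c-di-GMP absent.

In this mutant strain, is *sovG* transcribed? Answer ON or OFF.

ppGpp is absent, so SovX is active.
No repressor is bound and SovX is active, so *gixS* is transcribed.
So GixS is produced and active.
RudX is non-functional in this strain, so it has no effect.
Required activator RudX is absent, so *kosJ* is not transcribed.
So KosJ is not produced.
Required activator KosJ is absent, so *gorS* is not transcribed.
So GorS is not produced.
Maltulose is present, so NolF is active.
Itaconate is present, so VorH is inactive.
With no repressor bound, *torU* is transcribed.
So TorU is produced and active.
Glyoxylate is absent, so WexT is inactive.
Required activator WexT is absent, so *dulP* is not transcribed.
So DulP is not produced.
Required activator DulP is absent, so *fubV* is not transcribed.
So FubV is not produced.
With repressor NolF bound, *sovG* is not transcribed.

OFF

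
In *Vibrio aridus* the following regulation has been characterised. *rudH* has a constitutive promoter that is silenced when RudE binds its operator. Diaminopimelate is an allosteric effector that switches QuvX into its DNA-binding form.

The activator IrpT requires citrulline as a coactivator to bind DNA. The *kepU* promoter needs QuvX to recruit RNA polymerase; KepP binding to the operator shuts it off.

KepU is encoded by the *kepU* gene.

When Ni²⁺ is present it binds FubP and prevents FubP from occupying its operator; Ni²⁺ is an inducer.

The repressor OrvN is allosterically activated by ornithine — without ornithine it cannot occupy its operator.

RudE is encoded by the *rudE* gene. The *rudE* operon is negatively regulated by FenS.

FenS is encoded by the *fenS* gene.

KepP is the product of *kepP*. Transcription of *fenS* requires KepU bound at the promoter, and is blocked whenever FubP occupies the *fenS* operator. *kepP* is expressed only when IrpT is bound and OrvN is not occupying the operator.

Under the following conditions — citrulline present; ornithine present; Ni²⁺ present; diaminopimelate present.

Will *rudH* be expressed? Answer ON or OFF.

ON

Ornithine is present, so OrvN is active.
Citrulline is present, so IrpT is active.
With repressor OrvN bound, *kepP* is not transcribed.
So KepP is not produced.
Diaminopimelate is present, so QuvX is active.
No repressor is bound and QuvX is active, so *kepU* is transcribed.
So KepU is produced and active.
Ni²⁺ is present, so FubP is inactive.
No repressor is bound and KepU is active, so *fenS* is transcribed.
So FenS is produced and active.
With repressor FenS bound, *rudE* is not transcribed.
So RudE is not produced.
With no repressor bound, *rudH* is transcribed.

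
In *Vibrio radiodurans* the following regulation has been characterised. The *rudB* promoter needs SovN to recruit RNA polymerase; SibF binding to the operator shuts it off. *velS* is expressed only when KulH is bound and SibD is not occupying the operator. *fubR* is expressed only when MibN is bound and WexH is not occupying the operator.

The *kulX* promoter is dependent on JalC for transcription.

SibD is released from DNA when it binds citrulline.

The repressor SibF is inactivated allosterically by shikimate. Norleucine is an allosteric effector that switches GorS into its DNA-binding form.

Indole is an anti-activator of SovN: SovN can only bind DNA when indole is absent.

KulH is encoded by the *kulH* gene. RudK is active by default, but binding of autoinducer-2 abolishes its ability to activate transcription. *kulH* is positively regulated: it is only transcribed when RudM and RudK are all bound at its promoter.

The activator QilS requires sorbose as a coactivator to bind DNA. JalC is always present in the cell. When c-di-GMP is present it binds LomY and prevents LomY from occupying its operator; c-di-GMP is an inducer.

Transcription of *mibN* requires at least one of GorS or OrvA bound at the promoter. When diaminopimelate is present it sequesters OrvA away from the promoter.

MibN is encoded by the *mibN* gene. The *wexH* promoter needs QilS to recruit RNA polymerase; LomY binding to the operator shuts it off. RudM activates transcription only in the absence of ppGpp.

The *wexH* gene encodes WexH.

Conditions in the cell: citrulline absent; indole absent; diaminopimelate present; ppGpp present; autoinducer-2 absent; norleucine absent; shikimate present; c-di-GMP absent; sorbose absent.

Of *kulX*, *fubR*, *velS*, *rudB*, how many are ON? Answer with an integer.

2

JalC is produced constitutively and is active.
No repressor is bound and JalC is active, so *kulX* is transcribed.
→ *kulX* is ON.
Sorbose is absent, so QilS is inactive.
c-di-GMP is absent, so LomY is active.
With repressor LomY bound, *wexH* is not transcribed.
So WexH is not produced.
Norleucine is absent, so GorS is inactive.
Diaminopimelate is present, so OrvA is inactive.
No activator is available at the *mibN* promoter, so *mibN* is not transcribed.
So MibN is not produced.
Required activator MibN is absent, so *fubR* is not transcribed.
→ *fubR* is OFF.
ppGpp is present, so RudM is inactive.
Autoinducer-2 is absent, so RudK is active.
Required activator RudM is absent, so *kulH* is not transcribed.
So KulH is not produced.
Citrulline is absent, so SibD is active.
With repressor SibD bound, *velS* is not transcribed.
→ *velS* is OFF.
Indole is absent, so SovN is active.
Shikimate is present, so SibF is inactive.
No repressor is bound and SovN is active, so *rudB* is transcribed.
→ *rudB* is ON.
2 of the 4 genes are transcribed.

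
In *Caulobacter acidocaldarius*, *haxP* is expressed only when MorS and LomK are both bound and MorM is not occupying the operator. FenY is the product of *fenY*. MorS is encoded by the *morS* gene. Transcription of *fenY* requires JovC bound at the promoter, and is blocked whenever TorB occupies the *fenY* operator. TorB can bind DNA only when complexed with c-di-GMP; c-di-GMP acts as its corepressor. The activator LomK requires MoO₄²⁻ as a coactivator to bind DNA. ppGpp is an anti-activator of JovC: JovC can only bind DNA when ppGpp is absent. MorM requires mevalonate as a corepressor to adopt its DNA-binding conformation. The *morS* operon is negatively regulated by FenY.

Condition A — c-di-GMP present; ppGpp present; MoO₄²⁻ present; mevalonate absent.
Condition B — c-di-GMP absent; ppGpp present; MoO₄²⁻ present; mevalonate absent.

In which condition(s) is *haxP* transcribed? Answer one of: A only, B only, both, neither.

both

Condition A:
c-di-GMP is present, so TorB is active.
ppGpp is present, so JovC is inactive.
With repressor TorB bound, *fenY* is not transcribed.
So FenY is not produced.
With no repressor bound, *morS* is transcribed.
So MorS is produced and active.
MoO₄²⁻ is present, so LomK is active.
Mevalonate is absent, so MorM is inactive.
No repressor is bound and MorS and LomK are active, so *haxP* is transcribed.
→ *haxP* is ON in A.
Condition B:
c-di-GMP is absent, so TorB is inactive.
ppGpp is present, so JovC is inactive.
Required activator JovC is absent, so *fenY* is not transcribed.
So FenY is not produced.
With no repressor bound, *morS* is transcribed.
So MorS is produced and active.
MoO₄²⁻ is present, so LomK is active.
Mevalonate is absent, so MorM is inactive.
No repressor is bound and MorS and LomK are active, so *haxP* is transcribed.
→ *haxP* is ON in B.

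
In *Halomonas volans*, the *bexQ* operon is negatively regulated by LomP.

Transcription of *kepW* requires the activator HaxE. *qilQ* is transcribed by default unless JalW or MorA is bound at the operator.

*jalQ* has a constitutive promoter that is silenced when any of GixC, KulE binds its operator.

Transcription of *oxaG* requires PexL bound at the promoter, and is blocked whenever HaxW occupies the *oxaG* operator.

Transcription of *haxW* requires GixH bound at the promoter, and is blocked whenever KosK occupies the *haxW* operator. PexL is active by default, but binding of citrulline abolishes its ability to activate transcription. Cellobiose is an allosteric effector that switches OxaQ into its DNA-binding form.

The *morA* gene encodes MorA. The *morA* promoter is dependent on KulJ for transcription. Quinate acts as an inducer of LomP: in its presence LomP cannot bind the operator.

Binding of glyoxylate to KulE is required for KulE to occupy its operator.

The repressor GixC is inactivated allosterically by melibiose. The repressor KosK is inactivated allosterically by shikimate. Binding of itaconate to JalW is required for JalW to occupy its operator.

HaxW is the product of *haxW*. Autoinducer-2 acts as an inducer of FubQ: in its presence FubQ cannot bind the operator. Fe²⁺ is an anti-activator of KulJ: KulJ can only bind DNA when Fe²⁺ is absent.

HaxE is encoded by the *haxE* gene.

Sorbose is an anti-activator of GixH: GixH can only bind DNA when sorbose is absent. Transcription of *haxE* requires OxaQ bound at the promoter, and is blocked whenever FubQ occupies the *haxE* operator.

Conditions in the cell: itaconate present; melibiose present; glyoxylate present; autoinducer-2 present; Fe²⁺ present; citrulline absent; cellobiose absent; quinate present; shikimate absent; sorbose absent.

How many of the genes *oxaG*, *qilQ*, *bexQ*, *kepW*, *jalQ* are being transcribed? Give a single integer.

Sorbose is absent, so GixH is active.
Shikimate is absent, so KosK is active.
With repressor KosK bound, *haxW* is not transcribed.
So HaxW is not produced.
Citrulline is absent, so PexL is active.
No repressor is bound and PexL is active, so *oxaG* is transcribed.
→ *oxaG* is ON.
Itaconate is present, so JalW is active.
Fe²⁺ is present, so KulJ is inactive.
Required activator KulJ is absent, so *morA* is not transcribed.
So MorA is not produced.
With repressor JalW bound, *qilQ* is not transcribed.
→ *qilQ* is OFF.
Quinate is present, so LomP is inactive.
With no repressor bound, *bexQ* is transcribed.
→ *bexQ* is ON.
Autoinducer-2 is present, so FubQ is inactive.
Cellobiose is absent, so OxaQ is inactive.
Required activator OxaQ is absent, so *haxE* is not transcribed.
So HaxE is not produced.
Required activator HaxE is absent, so *kepW* is not transcribed.
→ *kepW* is OFF.
Melibiose is present, so GixC is inactive.
Glyoxylate is present, so KulE is active.
With repressor KulE bound, *jalQ* is not transcribed.
→ *jalQ* is OFF.
2 of the 5 genes are transcribed.

2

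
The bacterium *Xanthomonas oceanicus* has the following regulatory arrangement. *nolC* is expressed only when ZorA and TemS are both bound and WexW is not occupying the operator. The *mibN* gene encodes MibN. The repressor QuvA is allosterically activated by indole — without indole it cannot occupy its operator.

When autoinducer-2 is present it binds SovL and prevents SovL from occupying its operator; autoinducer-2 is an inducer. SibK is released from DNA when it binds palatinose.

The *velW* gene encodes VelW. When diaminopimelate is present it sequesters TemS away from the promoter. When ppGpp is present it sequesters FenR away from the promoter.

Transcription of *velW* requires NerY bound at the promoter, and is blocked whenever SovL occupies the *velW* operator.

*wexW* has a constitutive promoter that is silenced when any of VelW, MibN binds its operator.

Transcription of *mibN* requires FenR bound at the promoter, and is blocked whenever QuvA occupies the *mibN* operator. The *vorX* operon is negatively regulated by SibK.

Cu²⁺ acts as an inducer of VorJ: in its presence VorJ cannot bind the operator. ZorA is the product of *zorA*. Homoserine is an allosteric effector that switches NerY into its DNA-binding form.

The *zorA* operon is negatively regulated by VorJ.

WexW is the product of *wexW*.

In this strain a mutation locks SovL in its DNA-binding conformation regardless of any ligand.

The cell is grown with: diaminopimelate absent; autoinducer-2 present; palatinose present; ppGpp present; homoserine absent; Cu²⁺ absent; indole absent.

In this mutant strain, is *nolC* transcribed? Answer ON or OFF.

SovL is constitutively active in this strain.
Homoserine is absent, so NerY is inactive.
With repressor SovL bound, *velW* is not transcribed.
So VelW is not produced.
ppGpp is present, so FenR is inactive.
Indole is absent, so QuvA is inactive.
Required activator FenR is absent, so *mibN* is not transcribed.
So MibN is not produced.
With no repressor bound, *wexW* is transcribed.
So WexW is produced and active.
Cu²⁺ is absent, so VorJ is active.
With repressor VorJ bound, *zorA* is not transcribed.
So ZorA is not produced.
Diaminopimelate is absent, so TemS is active.
With repressor WexW bound, *nolC* is not transcribed.

OFF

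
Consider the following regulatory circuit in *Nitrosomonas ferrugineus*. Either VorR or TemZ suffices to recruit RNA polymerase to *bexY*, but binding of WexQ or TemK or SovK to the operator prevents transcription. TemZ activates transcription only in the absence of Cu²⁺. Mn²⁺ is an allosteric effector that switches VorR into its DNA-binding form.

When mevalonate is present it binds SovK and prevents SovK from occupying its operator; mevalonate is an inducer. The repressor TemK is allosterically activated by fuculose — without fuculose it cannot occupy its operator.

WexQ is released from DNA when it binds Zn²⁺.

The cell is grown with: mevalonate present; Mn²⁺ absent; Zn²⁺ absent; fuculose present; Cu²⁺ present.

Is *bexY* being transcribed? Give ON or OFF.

Zn²⁺ is absent, so WexQ is active.
Mn²⁺ is absent, so VorR is inactive.
Cu²⁺ is present, so TemZ is inactive.
Fuculose is present, so TemK is active.
Mevalonate is present, so SovK is inactive.
With repressor WexQ bound, *bexY* is not transcribed.

OFF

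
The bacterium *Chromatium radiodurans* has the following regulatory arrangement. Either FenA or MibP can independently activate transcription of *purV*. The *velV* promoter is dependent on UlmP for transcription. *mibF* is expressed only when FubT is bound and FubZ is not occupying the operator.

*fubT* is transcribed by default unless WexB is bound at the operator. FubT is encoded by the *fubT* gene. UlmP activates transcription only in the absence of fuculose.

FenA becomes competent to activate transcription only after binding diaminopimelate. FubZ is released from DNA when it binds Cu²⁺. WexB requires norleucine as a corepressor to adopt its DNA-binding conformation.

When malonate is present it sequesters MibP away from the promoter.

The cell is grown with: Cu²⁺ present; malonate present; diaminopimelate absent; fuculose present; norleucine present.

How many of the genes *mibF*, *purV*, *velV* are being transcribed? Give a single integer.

0

Norleucine is present, so WexB is active.
With repressor WexB bound, *fubT* is not transcribed.
So FubT is not produced.
Cu²⁺ is present, so FubZ is inactive.
Required activator FubT is absent, so *mibF* is not transcribed.
→ *mibF* is OFF.
Diaminopimelate is absent, so FenA is inactive.
Malonate is present, so MibP is inactive.
No activator is available at the *purV* promoter, so *purV* is not transcribed.
→ *purV* is OFF.
Fuculose is present, so UlmP is inactive.
Required activator UlmP is absent, so *velV* is not transcribed.
→ *velV* is OFF.
0 of the 3 genes are transcribed.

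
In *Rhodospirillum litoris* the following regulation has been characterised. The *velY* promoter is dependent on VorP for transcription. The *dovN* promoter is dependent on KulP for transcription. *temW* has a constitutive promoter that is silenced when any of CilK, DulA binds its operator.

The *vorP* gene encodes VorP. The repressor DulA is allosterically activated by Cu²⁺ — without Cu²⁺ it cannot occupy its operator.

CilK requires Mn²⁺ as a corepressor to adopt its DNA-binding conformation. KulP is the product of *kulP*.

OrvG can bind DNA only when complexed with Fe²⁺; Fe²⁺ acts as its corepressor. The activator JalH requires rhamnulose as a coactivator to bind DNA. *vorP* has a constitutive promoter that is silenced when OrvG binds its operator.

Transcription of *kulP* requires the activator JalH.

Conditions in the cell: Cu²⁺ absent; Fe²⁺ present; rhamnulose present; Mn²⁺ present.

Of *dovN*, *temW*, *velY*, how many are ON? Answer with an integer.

Rhamnulose is present, so JalH is active.
No repressor is bound and JalH is active, so *kulP* is transcribed.
So KulP is produced and active.
No repressor is bound and KulP is active, so *dovN* is transcribed.
→ *dovN* is ON.
Mn²⁺ is present, so CilK is active.
Cu²⁺ is absent, so DulA is inactive.
With repressor CilK bound, *temW* is not transcribed.
→ *temW* is OFF.
Fe²⁺ is present, so OrvG is active.
With repressor OrvG bound, *vorP* is not transcribed.
So VorP is not produced.
Required activator VorP is absent, so *velY* is not transcribed.
→ *velY* is OFF.
1 of the 3 genes is transcribed.

1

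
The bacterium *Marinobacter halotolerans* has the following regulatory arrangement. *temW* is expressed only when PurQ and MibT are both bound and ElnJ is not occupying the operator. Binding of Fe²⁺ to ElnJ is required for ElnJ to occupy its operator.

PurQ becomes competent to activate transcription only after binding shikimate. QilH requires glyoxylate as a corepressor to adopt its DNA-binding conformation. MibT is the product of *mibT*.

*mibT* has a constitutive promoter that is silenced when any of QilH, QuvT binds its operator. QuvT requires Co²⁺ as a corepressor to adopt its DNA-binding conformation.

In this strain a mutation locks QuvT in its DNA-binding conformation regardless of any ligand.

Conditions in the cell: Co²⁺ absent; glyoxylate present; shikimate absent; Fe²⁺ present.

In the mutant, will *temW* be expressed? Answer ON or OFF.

Shikimate is absent, so PurQ is inactive.
Fe²⁺ is present, so ElnJ is active.
Glyoxylate is present, so QilH is active.
QuvT is constitutively active in this strain.
With repressor QilH bound, *mibT* is not transcribed.
So MibT is not produced.
With repressor ElnJ bound, *temW* is not transcribed.

OFF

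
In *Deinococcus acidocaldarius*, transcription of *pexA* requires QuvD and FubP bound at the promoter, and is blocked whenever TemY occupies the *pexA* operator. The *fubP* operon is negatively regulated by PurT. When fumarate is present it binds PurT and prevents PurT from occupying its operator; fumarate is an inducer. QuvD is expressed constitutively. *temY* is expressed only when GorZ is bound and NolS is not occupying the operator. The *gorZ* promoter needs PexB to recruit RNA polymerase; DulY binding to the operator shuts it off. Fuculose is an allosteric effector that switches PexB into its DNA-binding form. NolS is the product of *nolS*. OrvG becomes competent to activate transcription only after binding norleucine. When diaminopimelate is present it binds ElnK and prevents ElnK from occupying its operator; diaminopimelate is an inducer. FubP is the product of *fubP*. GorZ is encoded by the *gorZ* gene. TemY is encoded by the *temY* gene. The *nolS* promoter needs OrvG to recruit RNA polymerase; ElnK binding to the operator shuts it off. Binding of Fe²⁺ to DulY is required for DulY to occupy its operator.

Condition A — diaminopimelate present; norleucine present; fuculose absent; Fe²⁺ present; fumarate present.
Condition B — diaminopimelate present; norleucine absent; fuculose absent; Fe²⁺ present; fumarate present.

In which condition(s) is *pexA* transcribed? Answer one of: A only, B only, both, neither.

Condition A:
QuvD is produced constitutively and is active.
Diaminopimelate is present, so ElnK is inactive.
Norleucine is present, so OrvG is active.
No repressor is bound and OrvG is active, so *nolS* is transcribed.
So NolS is produced and active.
Fuculose is absent, so PexB is inactive.
Fe²⁺ is present, so DulY is active.
With repressor DulY bound, *gorZ* is not transcribed.
So GorZ is not produced.
With repressor NolS bound, *temY* is not transcribed.
So TemY is not produced.
Fumarate is present, so PurT is inactive.
With no repressor bound, *fubP* is transcribed.
So FubP is produced and active.
No repressor is bound and QuvD and FubP are active, so *pexA* is transcribed.
→ *pexA* is ON in A.
Condition B:
QuvD is produced constitutively and is active.
Diaminopimelate is present, so ElnK is inactive.
Norleucine is absent, so OrvG is inactive.
Required activator OrvG is absent, so *nolS* is not transcribed.
So NolS is not produced.
Fuculose is absent, so PexB is inactive.
Fe²⁺ is present, so DulY is active.
With repressor DulY bound, *gorZ* is not transcribed.
So GorZ is not produced.
Required activator GorZ is absent, so *temY* is not transcribed.
So TemY is not produced.
Fumarate is present, so PurT is inactive.
With no repressor bound, *fubP* is transcribed.
So FubP is produced and active.
No repressor is bound and QuvD and FubP are active, so *pexA* is transcribed.
→ *pexA* is ON in B.

both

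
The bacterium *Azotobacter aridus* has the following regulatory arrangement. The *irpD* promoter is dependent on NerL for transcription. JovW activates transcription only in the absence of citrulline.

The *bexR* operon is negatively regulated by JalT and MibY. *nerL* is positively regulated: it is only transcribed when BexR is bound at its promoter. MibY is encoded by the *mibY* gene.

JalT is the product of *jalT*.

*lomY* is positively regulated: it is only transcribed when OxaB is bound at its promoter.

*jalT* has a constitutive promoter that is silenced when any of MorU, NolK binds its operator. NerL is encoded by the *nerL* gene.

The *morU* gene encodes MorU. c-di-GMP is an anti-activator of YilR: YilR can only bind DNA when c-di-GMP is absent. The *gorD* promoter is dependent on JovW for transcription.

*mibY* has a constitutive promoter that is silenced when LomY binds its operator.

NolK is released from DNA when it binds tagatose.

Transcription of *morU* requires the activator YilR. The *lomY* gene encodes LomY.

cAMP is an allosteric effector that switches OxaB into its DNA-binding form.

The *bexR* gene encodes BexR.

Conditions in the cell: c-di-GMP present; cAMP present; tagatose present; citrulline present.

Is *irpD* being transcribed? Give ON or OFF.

c-di-GMP is present, so YilR is inactive.
Required activator YilR is absent, so *morU* is not transcribed.
So MorU is not produced.
Tagatose is present, so NolK is inactive.
With no repressor bound, *jalT* is transcribed.
So JalT is produced and active.
cAMP is present, so OxaB is active.
No repressor is bound and OxaB is active, so *lomY* is transcribed.
So LomY is produced and active.
With repressor LomY bound, *mibY* is not transcribed.
So MibY is not produced.
With repressor JalT bound, *bexR* is not transcribed.
So BexR is not produced.
Required activator BexR is absent, so *nerL* is not transcribed.
So NerL is not produced.
Required activator NerL is absent, so *irpD* is not transcribed.

OFF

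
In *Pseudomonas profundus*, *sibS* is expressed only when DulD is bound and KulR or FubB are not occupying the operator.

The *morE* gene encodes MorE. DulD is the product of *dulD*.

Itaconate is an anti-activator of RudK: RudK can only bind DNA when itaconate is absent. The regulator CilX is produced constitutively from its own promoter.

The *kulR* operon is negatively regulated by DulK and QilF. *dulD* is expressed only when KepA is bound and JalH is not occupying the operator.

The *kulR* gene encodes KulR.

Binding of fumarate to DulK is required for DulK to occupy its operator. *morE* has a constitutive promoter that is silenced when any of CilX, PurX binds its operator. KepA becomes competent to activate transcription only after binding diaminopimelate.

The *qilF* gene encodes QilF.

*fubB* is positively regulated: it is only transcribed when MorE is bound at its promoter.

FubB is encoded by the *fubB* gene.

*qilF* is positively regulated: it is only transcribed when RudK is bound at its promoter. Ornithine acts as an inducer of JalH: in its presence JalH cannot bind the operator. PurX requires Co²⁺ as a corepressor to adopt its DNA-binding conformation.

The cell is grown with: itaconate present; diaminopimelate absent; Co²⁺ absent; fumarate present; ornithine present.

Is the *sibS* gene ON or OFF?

Fumarate is present, so DulK is active.
Itaconate is present, so RudK is inactive.
Required activator RudK is absent, so *qilF* is not transcribed.
So QilF is not produced.
With repressor DulK bound, *kulR* is not transcribed.
So KulR is not produced.
CilX is produced constitutively and is active.
Co²⁺ is absent, so PurX is inactive.
With repressor CilX bound, *morE* is not transcribed.
So MorE is not produced.
Required activator MorE is absent, so *fubB* is not transcribed.
So FubB is not produced.
Diaminopimelate is absent, so KepA is inactive.
Ornithine is present, so JalH is inactive.
Required activator KepA is absent, so *dulD* is not transcribed.
So DulD is not produced.
Required activator DulD is absent, so *sibS* is not transcribed.

OFF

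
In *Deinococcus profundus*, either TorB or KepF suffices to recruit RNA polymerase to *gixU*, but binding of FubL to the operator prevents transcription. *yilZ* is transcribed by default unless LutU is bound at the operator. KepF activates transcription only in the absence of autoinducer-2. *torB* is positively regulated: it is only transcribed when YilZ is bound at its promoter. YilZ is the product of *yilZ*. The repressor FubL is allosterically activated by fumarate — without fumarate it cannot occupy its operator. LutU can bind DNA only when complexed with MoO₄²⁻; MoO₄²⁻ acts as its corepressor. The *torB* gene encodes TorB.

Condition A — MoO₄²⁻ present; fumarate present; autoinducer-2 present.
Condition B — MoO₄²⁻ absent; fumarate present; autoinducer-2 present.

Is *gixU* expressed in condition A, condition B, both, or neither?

Condition A:
MoO₄²⁻ is present, so LutU is active.
With repressor LutU bound, *yilZ* is not transcribed.
So YilZ is not produced.
Required activator YilZ is absent, so *torB* is not transcribed.
So TorB is not produced.
Fumarate is present, so FubL is active.
Autoinducer-2 is present, so KepF is inactive.
With repressor FubL bound, *gixU* is not transcribed.
→ *gixU* is OFF in A.
Condition B:
MoO₄²⁻ is absent, so LutU is inactive.
With no repressor bound, *yilZ* is transcribed.
So YilZ is produced and active.
No repressor is bound and YilZ is active, so *torB* is transcribed.
So TorB is produced and active.
Fumarate is present, so FubL is active.
Autoinducer-2 is present, so KepF is inactive.
With repressor FubL bound, *gixU* is not transcribed.
→ *gixU* is OFF in B.

neither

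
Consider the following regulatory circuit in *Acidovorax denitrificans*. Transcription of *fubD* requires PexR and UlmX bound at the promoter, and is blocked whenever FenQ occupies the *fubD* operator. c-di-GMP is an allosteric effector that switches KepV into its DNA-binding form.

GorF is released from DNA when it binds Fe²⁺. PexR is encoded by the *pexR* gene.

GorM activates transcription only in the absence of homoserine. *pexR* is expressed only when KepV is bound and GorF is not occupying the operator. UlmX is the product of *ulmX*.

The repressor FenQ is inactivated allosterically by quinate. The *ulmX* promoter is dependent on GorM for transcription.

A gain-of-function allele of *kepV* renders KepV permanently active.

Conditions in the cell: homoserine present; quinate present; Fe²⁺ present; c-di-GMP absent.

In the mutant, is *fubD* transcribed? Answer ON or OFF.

KepV is constitutively active in this strain.
Fe²⁺ is present, so GorF is inactive.
No repressor is bound and KepV is active, so *pexR* is transcribed.
So PexR is produced and active.
Homoserine is present, so GorM is inactive.
Required activator GorM is absent, so *ulmX* is not transcribed.
So UlmX is not produced.
Quinate is present, so FenQ is inactive.
Required activator UlmX is absent, so *fubD* is not transcribed.

OFF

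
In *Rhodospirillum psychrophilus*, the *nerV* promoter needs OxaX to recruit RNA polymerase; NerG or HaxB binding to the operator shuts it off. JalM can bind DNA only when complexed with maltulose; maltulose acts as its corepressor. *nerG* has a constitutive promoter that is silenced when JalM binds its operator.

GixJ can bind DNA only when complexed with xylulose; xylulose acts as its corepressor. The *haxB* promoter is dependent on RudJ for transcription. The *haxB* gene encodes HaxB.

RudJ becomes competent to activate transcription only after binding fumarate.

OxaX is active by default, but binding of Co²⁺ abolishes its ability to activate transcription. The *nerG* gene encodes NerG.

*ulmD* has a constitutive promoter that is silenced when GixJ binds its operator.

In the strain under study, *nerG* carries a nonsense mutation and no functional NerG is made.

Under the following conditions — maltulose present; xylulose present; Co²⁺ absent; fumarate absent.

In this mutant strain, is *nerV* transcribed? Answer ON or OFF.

ON

Co²⁺ is absent, so OxaX is active.
NerG is non-functional in this strain, so it has no effect.
Fumarate is absent, so RudJ is inactive.
Required activator RudJ is absent, so *haxB* is not transcribed.
So HaxB is not produced.
No repressor is bound and OxaX is active, so *nerV* is transcribed.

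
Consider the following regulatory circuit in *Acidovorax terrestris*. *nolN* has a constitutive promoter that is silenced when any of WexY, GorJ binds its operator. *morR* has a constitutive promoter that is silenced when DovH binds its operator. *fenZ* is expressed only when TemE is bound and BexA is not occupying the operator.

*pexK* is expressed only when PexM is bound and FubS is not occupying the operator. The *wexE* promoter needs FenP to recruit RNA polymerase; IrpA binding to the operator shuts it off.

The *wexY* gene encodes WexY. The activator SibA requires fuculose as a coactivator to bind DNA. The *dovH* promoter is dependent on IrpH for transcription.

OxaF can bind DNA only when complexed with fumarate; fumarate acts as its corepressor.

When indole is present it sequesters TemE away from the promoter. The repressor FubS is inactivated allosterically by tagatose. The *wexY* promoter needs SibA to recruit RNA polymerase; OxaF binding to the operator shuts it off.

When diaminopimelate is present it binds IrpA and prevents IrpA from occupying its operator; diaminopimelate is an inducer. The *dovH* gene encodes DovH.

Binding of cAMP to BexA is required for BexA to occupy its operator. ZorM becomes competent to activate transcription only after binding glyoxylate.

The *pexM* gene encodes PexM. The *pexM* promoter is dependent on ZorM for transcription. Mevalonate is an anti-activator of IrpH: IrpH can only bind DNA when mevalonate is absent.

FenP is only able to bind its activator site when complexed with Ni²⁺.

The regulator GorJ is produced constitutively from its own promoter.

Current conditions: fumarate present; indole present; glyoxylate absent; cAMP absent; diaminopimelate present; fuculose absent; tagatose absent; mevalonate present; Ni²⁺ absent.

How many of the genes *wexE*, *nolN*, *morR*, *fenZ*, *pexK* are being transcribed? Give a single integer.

1

Ni²⁺ is absent, so FenP is inactive.
Diaminopimelate is present, so IrpA is inactive.
Required activator FenP is absent, so *wexE* is not transcribed.
→ *wexE* is OFF.
Fuculose is absent, so SibA is inactive.
Fumarate is present, so OxaF is active.
With repressor OxaF bound, *wexY* is not transcribed.
So WexY is not produced.
GorJ is produced constitutively and is active.
With repressor GorJ bound, *nolN* is not transcribed.
→ *nolN* is OFF.
Mevalonate is present, so IrpH is inactive.
Required activator IrpH is absent, so *dovH* is not transcribed.
So DovH is not produced.
With no repressor bound, *morR* is transcribed.
→ *morR* is ON.
cAMP is absent, so BexA is inactive.
Indole is present, so TemE is inactive.
Required activator TemE is absent, so *fenZ* is not transcribed.
→ *fenZ* is OFF.
Tagatose is absent, so FubS is active.
Glyoxylate is absent, so ZorM is inactive.
Required activator ZorM is absent, so *pexM* is not transcribed.
So PexM is not produced.
With repressor FubS bound, *pexK* is not transcribed.
→ *pexK* is OFF.
1 of the 5 genes is transcribed.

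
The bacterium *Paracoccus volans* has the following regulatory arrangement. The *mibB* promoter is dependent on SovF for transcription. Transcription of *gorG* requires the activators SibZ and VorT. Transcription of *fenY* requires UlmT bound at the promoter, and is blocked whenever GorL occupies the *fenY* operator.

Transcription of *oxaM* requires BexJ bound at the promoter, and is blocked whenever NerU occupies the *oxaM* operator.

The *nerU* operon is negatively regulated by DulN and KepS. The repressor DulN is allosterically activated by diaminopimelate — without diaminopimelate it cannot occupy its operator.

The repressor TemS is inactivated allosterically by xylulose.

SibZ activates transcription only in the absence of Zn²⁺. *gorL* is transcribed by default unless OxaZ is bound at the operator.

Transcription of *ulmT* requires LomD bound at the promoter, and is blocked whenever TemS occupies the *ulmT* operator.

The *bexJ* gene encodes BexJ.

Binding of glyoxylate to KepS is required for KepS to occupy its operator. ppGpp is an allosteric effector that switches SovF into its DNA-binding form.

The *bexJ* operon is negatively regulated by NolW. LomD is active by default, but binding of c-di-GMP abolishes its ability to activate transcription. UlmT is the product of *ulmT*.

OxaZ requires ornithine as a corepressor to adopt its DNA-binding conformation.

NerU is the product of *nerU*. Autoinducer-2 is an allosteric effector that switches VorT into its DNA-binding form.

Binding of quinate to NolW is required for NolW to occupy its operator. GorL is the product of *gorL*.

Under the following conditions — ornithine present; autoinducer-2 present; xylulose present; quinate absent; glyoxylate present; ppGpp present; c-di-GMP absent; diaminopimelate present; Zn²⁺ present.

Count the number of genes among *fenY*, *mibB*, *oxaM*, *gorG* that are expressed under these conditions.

3

Xylulose is present, so TemS is inactive.
c-di-GMP is absent, so LomD is active.
No repressor is bound and LomD is active, so *ulmT* is transcribed.
So UlmT is produced and active.
Ornithine is present, so OxaZ is active.
With repressor OxaZ bound, *gorL* is not transcribed.
So GorL is not produced.
No repressor is bound and UlmT is active, so *fenY* is transcribed.
→ *fenY* is ON.
ppGpp is present, so SovF is active.
No repressor is bound and SovF is active, so *mibB* is transcribed.
→ *mibB* is ON.
Quinate is absent, so NolW is inactive.
With no repressor bound, *bexJ* is transcribed.
So BexJ is produced and active.
Diaminopimelate is present, so DulN is active.
Glyoxylate is present, so KepS is active.
With repressor DulN bound, *nerU* is not transcribed.
So NerU is not produced.
No repressor is bound and BexJ is active, so *oxaM* is transcribed.
→ *oxaM* is ON.
Zn²⁺ is present, so SibZ is inactive.
Autoinducer-2 is present, so VorT is active.
Required activator SibZ is absent, so *gorG* is not transcribed.
→ *gorG* is OFF.
3 of the 4 genes are transcribed.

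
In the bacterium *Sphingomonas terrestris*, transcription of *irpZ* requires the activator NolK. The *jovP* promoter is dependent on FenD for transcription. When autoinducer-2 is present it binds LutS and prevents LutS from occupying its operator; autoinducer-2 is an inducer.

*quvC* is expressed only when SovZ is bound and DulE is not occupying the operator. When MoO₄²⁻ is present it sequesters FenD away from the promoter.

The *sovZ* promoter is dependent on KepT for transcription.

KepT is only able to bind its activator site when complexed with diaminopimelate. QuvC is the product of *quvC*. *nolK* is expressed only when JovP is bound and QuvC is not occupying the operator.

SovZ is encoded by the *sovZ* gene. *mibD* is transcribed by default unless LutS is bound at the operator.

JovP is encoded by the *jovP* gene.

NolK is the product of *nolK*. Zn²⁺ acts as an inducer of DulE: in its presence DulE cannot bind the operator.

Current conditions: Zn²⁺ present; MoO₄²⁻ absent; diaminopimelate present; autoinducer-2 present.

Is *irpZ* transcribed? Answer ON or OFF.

Diaminopimelate is present, so KepT is active.
No repressor is bound and KepT is active, so *sovZ* is transcribed.
So SovZ is produced and active.
Zn²⁺ is present, so DulE is inactive.
No repressor is bound and SovZ is active, so *quvC* is transcribed.
So QuvC is produced and active.
MoO₄²⁻ is absent, so FenD is active.
No repressor is bound and FenD is active, so *jovP* is transcribed.
So JovP is produced and active.
With repressor QuvC bound, *nolK* is not transcribed.
So NolK is not produced.
Required activator NolK is absent, so *irpZ* is not transcribed.

OFF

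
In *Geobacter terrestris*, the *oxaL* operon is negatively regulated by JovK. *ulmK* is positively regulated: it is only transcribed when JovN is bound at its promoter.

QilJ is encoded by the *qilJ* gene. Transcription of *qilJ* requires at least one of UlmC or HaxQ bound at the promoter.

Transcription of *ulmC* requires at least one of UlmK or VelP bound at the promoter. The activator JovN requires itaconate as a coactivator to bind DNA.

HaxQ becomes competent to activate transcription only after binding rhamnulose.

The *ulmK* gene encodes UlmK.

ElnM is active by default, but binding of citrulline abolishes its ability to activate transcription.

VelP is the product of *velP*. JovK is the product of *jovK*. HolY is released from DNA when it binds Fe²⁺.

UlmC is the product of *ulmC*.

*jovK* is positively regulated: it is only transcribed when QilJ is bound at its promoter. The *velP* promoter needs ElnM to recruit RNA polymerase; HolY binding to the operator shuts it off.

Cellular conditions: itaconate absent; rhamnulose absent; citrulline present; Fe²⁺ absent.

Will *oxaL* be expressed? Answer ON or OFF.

ON

Itaconate is absent, so JovN is inactive.
Required activator JovN is absent, so *ulmK* is not transcribed.
So UlmK is not produced.
Citrulline is present, so ElnM is inactive.
Fe²⁺ is absent, so HolY is active.
With repressor HolY bound, *velP* is not transcribed.
So VelP is not produced.
No activator is available at the *ulmC* promoter, so *ulmC* is not transcribed.
So UlmC is not produced.
Rhamnulose is absent, so HaxQ is inactive.
No activator is available at the *qilJ* promoter, so *qilJ* is not transcribed.
So QilJ is not produced.
Required activator QilJ is absent, so *jovK* is not transcribed.
So JovK is not produced.
With no repressor bound, *oxaL* is transcribed.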